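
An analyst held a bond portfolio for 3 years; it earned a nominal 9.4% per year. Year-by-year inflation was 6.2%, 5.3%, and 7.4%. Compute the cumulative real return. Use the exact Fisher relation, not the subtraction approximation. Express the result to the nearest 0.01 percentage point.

Cumulative inflation factor: 1.062 × 1.053 × 1.074 ≈ 1.20104.
Nominal growth factor: 1.30934. Real growth factor = 1.30934 / 1.20104 ≈ 1.09017.
Total real return ≈ 9.0171%.

9.02%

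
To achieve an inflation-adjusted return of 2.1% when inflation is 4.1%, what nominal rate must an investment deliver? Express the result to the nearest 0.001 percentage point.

By the Fisher equation, 1 + r_nom = (1 + 2.1%)(1 + 4.1%) = 1.021 × 1.041 = 1.062861.
So r_nom = 6.2861%.

6.286%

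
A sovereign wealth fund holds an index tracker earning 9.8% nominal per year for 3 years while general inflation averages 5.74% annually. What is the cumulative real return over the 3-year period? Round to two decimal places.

11.97%

The annual real rate is (1+9.8%)/(1+5.74%) − 1 = 3.8396%.
Compounded over 3 years: (1 + 0.038396)^3 − 1 ≈ 0.11967.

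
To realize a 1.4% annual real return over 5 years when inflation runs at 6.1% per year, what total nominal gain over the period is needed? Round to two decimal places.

Required annual nominal rate: (1+1.4%)(1+6.1%) − 1 = 7.5854%.
Cumulative over 5 years: (1 + 0.075854)^5 − 1 ≈ 0.44134.

44.13%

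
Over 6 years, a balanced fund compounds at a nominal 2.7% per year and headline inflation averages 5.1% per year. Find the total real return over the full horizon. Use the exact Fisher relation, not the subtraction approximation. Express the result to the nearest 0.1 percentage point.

-12.9%

The annual real rate is (1+2.7%)/(1+5.1%) − 1 = -2.2835%.
Compounded over 6 years: (1 + -0.022835)^6 − 1 ≈ -0.12942.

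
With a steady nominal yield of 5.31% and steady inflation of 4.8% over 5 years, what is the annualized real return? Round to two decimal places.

0.49%

With constant rates the annual real return is the same each year: (1+5.31%)/(1+4.8%) − 1 = 0.00487.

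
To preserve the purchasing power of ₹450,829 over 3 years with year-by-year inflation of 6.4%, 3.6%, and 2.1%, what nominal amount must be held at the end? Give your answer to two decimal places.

₹507,386.57

Cumulative price-level factor: 1.064 × 1.036 × 1.021 = 1.125452384.
Multiplying ₹450,829 by the price-level factor gives the future nominal sum.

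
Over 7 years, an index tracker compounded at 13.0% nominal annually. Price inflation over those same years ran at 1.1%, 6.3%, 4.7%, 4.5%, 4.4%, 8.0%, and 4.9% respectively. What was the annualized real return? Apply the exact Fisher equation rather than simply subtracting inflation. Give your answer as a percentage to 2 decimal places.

7.80%

Cumulative inflation factor: 1.011 × 1.063 × 1.047 × 1.045 × 1.044 × 1.080 × 1.049 ≈ 1.39074.
Nominal growth factor: 2.35261. Real growth factor = 2.35261 / 1.39074 ≈ 1.69162.
Annualized: 1.69162^(1/7) − 1 ≈ 0.07799.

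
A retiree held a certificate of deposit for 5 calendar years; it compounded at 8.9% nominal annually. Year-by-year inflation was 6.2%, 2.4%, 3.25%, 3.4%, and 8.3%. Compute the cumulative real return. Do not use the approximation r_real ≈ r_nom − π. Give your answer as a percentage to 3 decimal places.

21.808%

Cumulative inflation factor: 1.062 × 1.024 × 1.0325 × 1.034 × 1.083 ≈ 1.25737.
Nominal growth factor: 1.53158. Real growth factor = 1.53158 / 1.25737 ≈ 1.21808.
Total real return ≈ 21.8080%.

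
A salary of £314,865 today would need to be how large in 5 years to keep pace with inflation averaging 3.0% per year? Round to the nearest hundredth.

Cumulative price-level factor: (1+3.0%)^5 = 1.1592740743.
Multiplying £314,865 by the price-level factor gives the future nominal sum.

£365,014.83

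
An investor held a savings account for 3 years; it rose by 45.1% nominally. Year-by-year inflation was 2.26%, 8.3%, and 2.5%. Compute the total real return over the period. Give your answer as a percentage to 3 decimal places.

Cumulative inflation factor: 1.0226 × 1.083 × 1.025 ≈ 1.13516.
Nominal growth factor: 1.45100. Real growth factor = 1.45100 / 1.13516 ≈ 1.27823.
Total real return ≈ 27.8231%.

27.823%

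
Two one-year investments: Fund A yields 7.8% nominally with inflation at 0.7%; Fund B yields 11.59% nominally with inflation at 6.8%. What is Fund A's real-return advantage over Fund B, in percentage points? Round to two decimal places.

2.57

Fund A real return: 1.078/1.007 − 1 = 7.051%.
Fund B real return: 1.1159/1.068 − 1 = 4.485%.
Difference: 7.051 − 4.485 = 2.566 pp.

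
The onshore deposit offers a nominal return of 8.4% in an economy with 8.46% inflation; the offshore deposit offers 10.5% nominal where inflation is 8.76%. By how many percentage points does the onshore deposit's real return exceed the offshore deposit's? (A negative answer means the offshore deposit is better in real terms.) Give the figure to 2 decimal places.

-1.66

The onshore deposit real return: 1.084/1.0846 − 1 = -0.055%.
The offshore deposit real return: 1.105/1.0876 − 1 = 1.600%.
Difference: -0.055 − 1.600 = -1.655 pp.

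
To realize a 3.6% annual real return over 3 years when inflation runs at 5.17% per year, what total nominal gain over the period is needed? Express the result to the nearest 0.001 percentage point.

29.347%

Required annual nominal rate: (1+3.6%)(1+5.17%) − 1 = 8.95612%.
Cumulative over 3 years: (1 + 0.0895612)^3 − 1 ≈ 0.29347.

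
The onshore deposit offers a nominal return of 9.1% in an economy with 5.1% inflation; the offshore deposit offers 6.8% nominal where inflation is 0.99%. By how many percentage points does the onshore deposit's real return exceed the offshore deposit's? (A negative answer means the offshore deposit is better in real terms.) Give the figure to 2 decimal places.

The onshore deposit real return: 1.091/1.051 − 1 = 3.806%.
The offshore deposit real return: 1.068/1.0099 − 1 = 5.753%.
Difference: 3.806 − 5.753 = -1.947 pp.

-1.95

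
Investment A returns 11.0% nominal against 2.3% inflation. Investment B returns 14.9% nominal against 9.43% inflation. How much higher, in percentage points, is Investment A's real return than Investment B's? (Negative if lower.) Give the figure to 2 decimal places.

Investment A real return: 1.110/1.023 − 1 = 8.504%.
Investment B real return: 1.149/1.0943 − 1 = 4.999%.
Difference: 8.504 − 4.999 = 3.505 pp.

3.51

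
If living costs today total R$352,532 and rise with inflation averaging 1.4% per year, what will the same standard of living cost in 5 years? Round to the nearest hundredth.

R$377,909.94

Cumulative price-level factor: (1+1.4%)^5 ≈ 1.0719876326.
The nominal amount required is R$352,532 scaled up by that factor.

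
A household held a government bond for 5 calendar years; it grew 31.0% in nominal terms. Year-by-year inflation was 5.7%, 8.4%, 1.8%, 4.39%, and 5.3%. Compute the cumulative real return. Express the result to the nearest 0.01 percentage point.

Cumulative inflation factor: 1.057 × 1.084 × 1.018 × 1.0439 × 1.053 ≈ 1.28215.
Nominal growth factor: 1.31000. Real growth factor = 1.31000 / 1.28215 ≈ 1.02172.
Total real return ≈ 2.1720%.

2.17%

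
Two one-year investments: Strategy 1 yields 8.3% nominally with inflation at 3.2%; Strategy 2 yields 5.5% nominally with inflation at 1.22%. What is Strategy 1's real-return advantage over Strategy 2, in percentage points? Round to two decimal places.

0.71

Strategy 1 real return: 1.083/1.032 − 1 = 4.942%.
Strategy 2 real return: 1.055/1.0122 − 1 = 4.228%.
Difference: 4.942 − 4.228 = 0.714 pp.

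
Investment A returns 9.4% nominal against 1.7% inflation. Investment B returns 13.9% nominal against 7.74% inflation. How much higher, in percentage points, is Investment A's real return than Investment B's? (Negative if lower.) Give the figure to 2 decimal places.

1.85

Investment A real return: 1.094/1.017 − 1 = 7.571%.
Investment B real return: 1.139/1.0774 − 1 = 5.717%.
Difference: 7.571 − 5.717 = 1.854 pp.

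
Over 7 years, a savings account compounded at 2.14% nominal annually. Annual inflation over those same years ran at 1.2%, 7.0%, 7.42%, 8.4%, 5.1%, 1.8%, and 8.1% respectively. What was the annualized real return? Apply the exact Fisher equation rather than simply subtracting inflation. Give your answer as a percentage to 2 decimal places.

Cumulative inflation factor: 1.012 × 1.070 × 1.0742 × 1.084 × 1.051 × 1.018 × 1.081 ≈ 1.45833.
Nominal growth factor: 1.15977. Real growth factor = 1.15977 / 1.45833 ≈ 0.79527.
Annualized: 0.79527^(1/7) − 1 ≈ -0.03219.

-3.22%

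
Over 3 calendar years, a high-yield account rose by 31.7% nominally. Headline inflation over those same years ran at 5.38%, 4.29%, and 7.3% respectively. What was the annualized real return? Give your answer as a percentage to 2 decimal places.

Cumulative inflation factor: 1.0538 × 1.0429 × 1.073 ≈ 1.17924.
Nominal growth factor: 1.31700. Real growth factor = 1.31700 / 1.17924 ≈ 1.11683.
Annualized: 1.11683^(1/3) − 1 ≈ 0.03752.

3.75%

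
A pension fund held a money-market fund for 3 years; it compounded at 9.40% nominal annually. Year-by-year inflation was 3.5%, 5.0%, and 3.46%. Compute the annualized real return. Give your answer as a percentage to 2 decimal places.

Cumulative inflation factor: 1.035 × 1.050 × 1.0346 ≈ 1.12435.
Nominal growth factor: 1.30934. Real growth factor = 1.30934 / 1.12435 ≈ 1.16453.
Annualized: 1.16453^(1/3) − 1 ≈ 0.05208.

5.21%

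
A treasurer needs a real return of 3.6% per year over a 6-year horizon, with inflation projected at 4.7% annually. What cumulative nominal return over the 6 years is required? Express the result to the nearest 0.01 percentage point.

Required annual nominal rate: (1+3.6%)(1+4.7%) − 1 = 8.4692%.
Cumulative over 6 years: (1 + 0.084692)^6 − 1 ≈ 0.62869.

62.87%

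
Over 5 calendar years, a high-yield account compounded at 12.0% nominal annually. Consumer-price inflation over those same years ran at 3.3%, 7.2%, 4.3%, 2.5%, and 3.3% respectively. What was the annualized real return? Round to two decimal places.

Cumulative inflation factor: 1.033 × 1.072 × 1.043 × 1.025 × 1.033 ≈ 1.22294.
Nominal growth factor: 1.76234. Real growth factor = 1.76234 / 1.22294 ≈ 1.44107.
Annualized: 1.44107^(1/5) − 1 ≈ 0.07581.

7.58%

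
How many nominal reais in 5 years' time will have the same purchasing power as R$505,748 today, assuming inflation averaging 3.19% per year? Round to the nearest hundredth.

Cumulative price-level factor: (1+3.19%)^5 ≈ 1.1700059283.
The nominal amount required is R$505,748 scaled up by that factor.

R$591,728.16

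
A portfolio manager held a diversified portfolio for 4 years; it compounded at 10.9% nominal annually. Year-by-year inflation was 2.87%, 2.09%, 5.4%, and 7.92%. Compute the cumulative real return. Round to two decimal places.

Cumulative inflation factor: 1.0287 × 1.0209 × 1.054 × 1.0792 ≈ 1.19458.
Nominal growth factor: 1.51261. Real growth factor = 1.51261 / 1.19458 ≈ 1.26623.
Total real return ≈ 26.6227%.

26.62%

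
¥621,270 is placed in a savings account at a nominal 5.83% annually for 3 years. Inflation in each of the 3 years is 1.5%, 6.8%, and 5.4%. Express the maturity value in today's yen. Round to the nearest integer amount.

¥644,509

Nominal value at maturity: ¥621,270 × (1 + 5.83%)^3 ≈ ¥736,388.
Price-level factor over 3 years: 1.015 × 1.068 × 1.054 = 1.14255708.
The maturity value deflated by that factor is the answer in today's purchasing power.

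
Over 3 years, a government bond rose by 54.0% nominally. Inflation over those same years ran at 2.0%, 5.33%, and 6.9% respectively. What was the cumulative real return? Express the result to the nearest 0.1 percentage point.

34.1%

Cumulative inflation factor: 1.020 × 1.0533 × 1.069 ≈ 1.14850.
Nominal growth factor: 1.54000. Real growth factor = 1.54000 / 1.14850 ≈ 1.34088.
Total real return ≈ 34.0883%.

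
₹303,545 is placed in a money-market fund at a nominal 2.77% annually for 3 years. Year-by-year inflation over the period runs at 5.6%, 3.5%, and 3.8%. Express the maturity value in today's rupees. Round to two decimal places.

Nominal value at maturity: ₹303,545 × (1 + 2.77%)^3 ≈ ₹329,474.76.
Price-level factor over 3 years: 1.056 × 1.035 × 1.038 = 1.13449248.
The maturity value deflated by that factor is the answer in today's purchasing power.

₹290,415.99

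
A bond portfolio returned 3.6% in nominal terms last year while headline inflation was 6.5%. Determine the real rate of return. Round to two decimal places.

-2.72%

Real return via the Fisher equation: (1 + 3.6%)/(1 + 6.5%) − 1 = 1.036/1.065 − 1 ≈ -0.02723.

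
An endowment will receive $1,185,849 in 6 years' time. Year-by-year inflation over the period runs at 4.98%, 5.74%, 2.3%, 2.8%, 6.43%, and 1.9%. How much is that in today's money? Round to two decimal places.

Price-level factor over 6 years: 1.0498 × 1.0574 × 1.023 × 1.028 × 1.0643 × 1.019 ≈ 1.2660558638.
Purchasing power today: $1,185,849 divided by that factor.

$936,648.24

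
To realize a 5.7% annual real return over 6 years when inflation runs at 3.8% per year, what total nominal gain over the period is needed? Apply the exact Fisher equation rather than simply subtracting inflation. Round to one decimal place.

Required annual nominal rate: (1+5.7%)(1+3.8%) − 1 = 9.7166%.
Cumulative over 6 years: (1 + 0.097166)^6 − 1 ≈ 0.74435.

74.4%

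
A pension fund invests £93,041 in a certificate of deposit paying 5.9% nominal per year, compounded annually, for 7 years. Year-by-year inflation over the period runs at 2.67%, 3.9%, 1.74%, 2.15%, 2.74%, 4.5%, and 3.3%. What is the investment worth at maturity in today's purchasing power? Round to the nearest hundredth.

£113,031.82

Nominal value at maturity: £93,041 × (1 + 5.9%)^7 ≈ £138,978.01.
Price-level factor over 7 years: 1.0267 × 1.039 × 1.0174 × 1.0215 × 1.0274 × 1.045 × 1.033 ≈ 1.2295477154.
Dividing the nominal maturity value by the price-level factor gives the value in today's money.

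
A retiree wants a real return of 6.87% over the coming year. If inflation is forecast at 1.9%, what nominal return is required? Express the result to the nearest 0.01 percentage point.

8.90%

By the Fisher equation, 1 + r_nom = (1 + 6.87%)(1 + 1.9%) = 1.0687 × 1.019 = 1.0890053.
So r_nom = 8.90053%.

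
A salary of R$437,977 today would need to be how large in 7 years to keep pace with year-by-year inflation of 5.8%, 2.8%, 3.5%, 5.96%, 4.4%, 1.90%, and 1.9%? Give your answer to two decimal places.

R$566,319.16

Cumulative price-level factor: 1.058 × 1.028 × 1.035 × 1.0596 × 1.044 × 1.0190 × 1.019 ≈ 1.2930340112.
Multiplying R$437,977 by the price-level factor gives the future nominal sum.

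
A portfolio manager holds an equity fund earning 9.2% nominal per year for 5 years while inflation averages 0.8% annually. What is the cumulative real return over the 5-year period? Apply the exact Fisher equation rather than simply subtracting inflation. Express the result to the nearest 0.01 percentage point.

49.21%

The annual real rate is (1+9.2%)/(1+0.8%) − 1 = 8.3333%.
Compounded over 5 years: (1 + 0.083333)^5 − 1 ≈ 0.49214.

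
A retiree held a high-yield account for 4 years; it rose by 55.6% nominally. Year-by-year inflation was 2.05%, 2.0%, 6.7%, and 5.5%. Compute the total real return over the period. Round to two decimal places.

Cumulative inflation factor: 1.0205 × 1.020 × 1.067 × 1.055 ≈ 1.17174.
Nominal growth factor: 1.55600. Real growth factor = 1.55600 / 1.17174 ≈ 1.32794.
Total real return ≈ 32.7943%.

32.79%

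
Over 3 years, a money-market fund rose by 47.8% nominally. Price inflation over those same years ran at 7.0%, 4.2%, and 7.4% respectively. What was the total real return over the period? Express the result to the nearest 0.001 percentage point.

Cumulative inflation factor: 1.070 × 1.042 × 1.074 ≈ 1.19745.
Nominal growth factor: 1.47800. Real growth factor = 1.47800 / 1.19745 ≈ 1.23429.
Total real return ≈ 23.4294%.

23.429%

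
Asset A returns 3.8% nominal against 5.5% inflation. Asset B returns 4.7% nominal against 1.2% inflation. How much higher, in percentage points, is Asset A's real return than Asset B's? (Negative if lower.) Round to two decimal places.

Asset A real return: 1.038/1.055 − 1 = -1.611%.
Asset B real return: 1.047/1.012 − 1 = 3.458%.
Difference: -1.611 − 3.458 = -5.069 pp.

-5.07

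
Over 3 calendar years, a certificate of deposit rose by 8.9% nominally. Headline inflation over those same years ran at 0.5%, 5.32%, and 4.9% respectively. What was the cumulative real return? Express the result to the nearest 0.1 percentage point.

-1.9%

Cumulative inflation factor: 1.005 × 1.0532 × 1.049 ≈ 1.11033.
Nominal growth factor: 1.08900. Real growth factor = 1.08900 / 1.11033 ≈ 0.98079.
Total real return ≈ -1.9211%.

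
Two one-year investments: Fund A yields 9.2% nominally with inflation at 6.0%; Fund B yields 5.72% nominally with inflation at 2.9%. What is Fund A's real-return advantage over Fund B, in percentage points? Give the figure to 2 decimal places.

0.28

Fund A real return: 1.092/1.060 − 1 = 3.019%.
Fund B real return: 1.0572/1.029 − 1 = 2.741%.
Difference: 3.019 − 2.741 = 0.278 pp.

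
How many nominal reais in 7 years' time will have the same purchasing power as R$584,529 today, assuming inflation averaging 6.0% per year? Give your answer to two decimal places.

R$878,915.49

Cumulative price-level factor: (1+6.0%)^7 ≈ 1.5036302590.
The nominal amount required is R$584,529 scaled up by that factor.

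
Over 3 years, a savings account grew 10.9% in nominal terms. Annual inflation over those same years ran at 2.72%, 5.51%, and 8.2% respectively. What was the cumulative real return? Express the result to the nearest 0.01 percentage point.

-5.43%

Cumulative inflation factor: 1.0272 × 1.0551 × 1.082 ≈ 1.17267.
Nominal growth factor: 1.10900. Real growth factor = 1.10900 / 1.17267 ≈ 0.94570.
Total real return ≈ -5.4295%.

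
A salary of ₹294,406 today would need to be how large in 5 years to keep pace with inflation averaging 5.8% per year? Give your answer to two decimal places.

Cumulative price-level factor: (1+5.8%)^5 ≈ 1.3256483588.
Multiplying ₹294,406 by the price-level factor gives the future nominal sum.

₹390,278.83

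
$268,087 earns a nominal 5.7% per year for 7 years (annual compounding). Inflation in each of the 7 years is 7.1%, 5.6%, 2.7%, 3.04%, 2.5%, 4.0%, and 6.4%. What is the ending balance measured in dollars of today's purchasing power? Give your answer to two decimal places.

Nominal value at maturity: $268,087 × (1 + 5.7%)^7 ≈ $395,185.19.
Price-level factor over 7 years: 1.071 × 1.056 × 1.027 × 1.0304 × 1.025 × 1.040 × 1.064 ≈ 1.3574646076.
The maturity value deflated by that factor is the answer in today's purchasing power.

$291,120.07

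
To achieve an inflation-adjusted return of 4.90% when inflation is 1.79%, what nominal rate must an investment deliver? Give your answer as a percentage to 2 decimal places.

6.78%

By the Fisher equation, 1 + r_nom = (1 + 4.90%)(1 + 1.79%) = 1.0490 × 1.0179 = 1.0677771.
So r_nom = 6.77771%.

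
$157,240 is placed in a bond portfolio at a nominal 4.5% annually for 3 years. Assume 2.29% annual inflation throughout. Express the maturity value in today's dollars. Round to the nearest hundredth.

$167,653.40

Nominal value at maturity: $157,240 × (1 + 4.5%)^3 ≈ $179,436.96.
Price-level factor over 3 years: (1 + 2.29%)^3 ≈ 1.0702852390.
The maturity value deflated by that factor is the answer in today's purchasing power.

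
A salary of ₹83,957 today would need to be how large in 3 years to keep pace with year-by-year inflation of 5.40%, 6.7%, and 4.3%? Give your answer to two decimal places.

₹98,479.59

Cumulative price-level factor: 1.0540 × 1.067 × 1.043 = 1.172976574.
Multiplying ₹83,957 by the price-level factor gives the future nominal sum.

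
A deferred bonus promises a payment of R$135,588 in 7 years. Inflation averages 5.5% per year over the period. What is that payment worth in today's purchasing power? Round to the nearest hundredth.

R$93,208.18

Price-level factor over 7 years: (1 + 5.5%)^7 ≈ 1.4546791611.
Purchasing power today: R$135,588 divided by that factor.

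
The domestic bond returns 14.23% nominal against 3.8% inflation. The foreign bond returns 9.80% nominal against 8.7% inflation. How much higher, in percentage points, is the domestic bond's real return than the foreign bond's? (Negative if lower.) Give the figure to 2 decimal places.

The domestic bond real return: 1.1423/1.038 − 1 = 10.048%.
The foreign bond real return: 1.0980/1.087 − 1 = 1.012%.
Difference: 10.048 − 1.012 = 9.036 pp.

9.04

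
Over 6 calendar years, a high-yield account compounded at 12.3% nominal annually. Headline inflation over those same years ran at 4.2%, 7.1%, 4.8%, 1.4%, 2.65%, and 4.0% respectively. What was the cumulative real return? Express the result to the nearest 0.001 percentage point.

58.427%

Cumulative inflation factor: 1.042 × 1.071 × 1.048 × 1.014 × 1.0265 × 1.040 ≈ 1.26604.
Nominal growth factor: 2.00576. Real growth factor = 2.00576 / 1.26604 ≈ 1.58427.
Total real return ≈ 58.4272%.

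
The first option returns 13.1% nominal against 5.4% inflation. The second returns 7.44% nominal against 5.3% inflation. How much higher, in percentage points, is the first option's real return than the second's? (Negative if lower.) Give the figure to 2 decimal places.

The first option real return: 1.131/1.054 − 1 = 7.306%.
The second real return: 1.0744/1.053 − 1 = 2.032%.
Difference: 7.306 − 2.032 = 5.274 pp.

5.27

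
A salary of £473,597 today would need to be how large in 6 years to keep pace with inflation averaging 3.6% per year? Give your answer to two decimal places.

Cumulative price-level factor: (1+3.6%)^6 ≈ 1.2363986792.
Multiplying £473,597 by the price-level factor gives the future nominal sum.

£585,554.71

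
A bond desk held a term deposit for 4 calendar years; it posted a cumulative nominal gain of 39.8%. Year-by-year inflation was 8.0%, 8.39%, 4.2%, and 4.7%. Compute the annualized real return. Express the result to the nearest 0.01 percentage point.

Cumulative inflation factor: 1.080 × 1.0839 × 1.042 × 1.047 ≈ 1.27711.
Nominal growth factor: 1.39800. Real growth factor = 1.39800 / 1.27711 ≈ 1.09466.
Annualized: 1.09466^(1/4) − 1 ≈ 0.02287.

2.29%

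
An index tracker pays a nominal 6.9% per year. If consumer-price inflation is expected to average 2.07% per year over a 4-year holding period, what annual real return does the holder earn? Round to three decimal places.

4.732%

With constant rates the annual real return is the same each year: (1+6.9%)/(1+2.07%) − 1 = 0.04732.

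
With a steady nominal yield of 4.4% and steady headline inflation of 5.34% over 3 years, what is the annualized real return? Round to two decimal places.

-0.89%

With constant rates the annual real return is the same each year: (1+4.4%)/(1+5.34%) − 1 = -0.00892.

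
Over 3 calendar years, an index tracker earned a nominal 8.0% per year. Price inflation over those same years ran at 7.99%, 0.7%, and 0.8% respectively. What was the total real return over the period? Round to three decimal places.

Cumulative inflation factor: 1.0799 × 1.007 × 1.008 ≈ 1.09616.
Nominal growth factor: 1.25971. Real growth factor = 1.25971 / 1.09616 ≈ 1.14921.
Total real return ≈ 14.9206%.

14.921%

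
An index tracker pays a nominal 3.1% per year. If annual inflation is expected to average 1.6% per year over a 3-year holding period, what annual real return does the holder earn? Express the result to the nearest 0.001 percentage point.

1.476%

With constant rates the annual real return is the same each year: (1+3.1%)/(1+1.6%) − 1 = 0.01476.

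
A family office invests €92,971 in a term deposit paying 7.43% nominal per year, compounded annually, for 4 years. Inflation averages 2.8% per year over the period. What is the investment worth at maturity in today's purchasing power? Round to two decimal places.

€110,886.16

Nominal value at maturity: €92,971 × (1 + 7.43%)^4 ≈ €123,836.82.
Price-level factor over 4 years: (1 + 2.8%)^4 ≈ 1.1167924227.
Dividing the nominal maturity value by the price-level factor gives the value in today's money.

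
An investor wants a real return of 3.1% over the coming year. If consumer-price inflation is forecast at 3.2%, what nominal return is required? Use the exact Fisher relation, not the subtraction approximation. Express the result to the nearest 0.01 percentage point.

By the Fisher equation, 1 + r_nom = (1 + 3.1%)(1 + 3.2%) = 1.031 × 1.032 = 1.063992.
So r_nom = 6.3992%.

6.40%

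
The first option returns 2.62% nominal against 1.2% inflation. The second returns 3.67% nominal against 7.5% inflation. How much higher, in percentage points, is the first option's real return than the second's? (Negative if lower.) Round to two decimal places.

4.97

The first option real return: 1.0262/1.012 − 1 = 1.403%.
The second real return: 1.0367/1.075 − 1 = -3.563%.
Difference: 1.403 − (-3.563) = 4.966 pp.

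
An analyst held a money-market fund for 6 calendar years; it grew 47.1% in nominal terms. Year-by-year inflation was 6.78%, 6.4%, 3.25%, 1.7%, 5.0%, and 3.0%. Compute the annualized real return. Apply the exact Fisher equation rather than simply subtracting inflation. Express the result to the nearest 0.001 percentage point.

Cumulative inflation factor: 1.0678 × 1.064 × 1.0325 × 1.017 × 1.050 × 1.030 ≈ 1.29024.
Nominal growth factor: 1.47100. Real growth factor = 1.47100 / 1.29024 ≈ 1.14010.
Annualized: 1.14010^(1/6) − 1 ≈ 0.02209.

2.209%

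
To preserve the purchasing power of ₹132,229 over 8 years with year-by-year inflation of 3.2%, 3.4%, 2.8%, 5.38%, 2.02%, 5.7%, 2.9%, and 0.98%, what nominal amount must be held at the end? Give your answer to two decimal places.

Cumulative price-level factor: 1.032 × 1.034 × 1.028 × 1.0538 × 1.0202 × 1.057 × 1.029 × 1.0098 ≈ 1.2952768171.
The nominal amount required is ₹132,229 scaled up by that factor.

₹171,273.16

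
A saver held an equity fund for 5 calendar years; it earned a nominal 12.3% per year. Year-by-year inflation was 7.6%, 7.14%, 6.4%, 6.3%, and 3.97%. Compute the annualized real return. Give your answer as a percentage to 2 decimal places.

5.67%

Cumulative inflation factor: 1.076 × 1.0714 × 1.064 × 1.063 × 1.0397 ≈ 1.35565.
Nominal growth factor: 1.78607. Real growth factor = 1.78607 / 1.35565 ≈ 1.31750.
Annualized: 1.31750^(1/5) − 1 ≈ 0.05670.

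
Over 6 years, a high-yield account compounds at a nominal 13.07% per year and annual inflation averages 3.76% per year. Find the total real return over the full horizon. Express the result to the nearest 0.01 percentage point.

67.46%

The annual real rate is (1+13.07%)/(1+3.76%) − 1 = 8.9726%.
Compounded over 6 years: (1 + 0.089726)^6 − 1 ≈ 0.67457.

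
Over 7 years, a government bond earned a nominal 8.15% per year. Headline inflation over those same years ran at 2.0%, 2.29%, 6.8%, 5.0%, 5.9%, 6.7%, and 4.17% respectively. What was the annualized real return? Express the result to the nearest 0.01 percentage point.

Cumulative inflation factor: 1.020 × 1.0229 × 1.068 × 1.050 × 1.059 × 1.067 × 1.0417 ≈ 1.37720.
Nominal growth factor: 1.73056. Real growth factor = 1.73056 / 1.37720 ≈ 1.25658.
Annualized: 1.25658^(1/7) − 1 ≈ 0.03317.

3.32%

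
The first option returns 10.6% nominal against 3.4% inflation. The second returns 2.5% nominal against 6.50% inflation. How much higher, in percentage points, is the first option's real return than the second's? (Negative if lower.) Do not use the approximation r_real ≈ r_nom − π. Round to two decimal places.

10.72

The first option real return: 1.106/1.034 − 1 = 6.963%.
The second real return: 1.025/1.0650 − 1 = -3.756%.
Difference: 6.963 − (-3.756) = 10.719 pp.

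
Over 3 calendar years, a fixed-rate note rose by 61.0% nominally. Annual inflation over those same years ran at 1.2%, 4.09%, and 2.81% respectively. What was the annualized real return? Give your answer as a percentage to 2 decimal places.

14.13%

Cumulative inflation factor: 1.012 × 1.0409 × 1.0281 ≈ 1.08299.
Nominal growth factor: 1.61000. Real growth factor = 1.61000 / 1.08299 ≈ 1.48662.
Annualized: 1.48662^(1/3) − 1 ≈ 0.14130.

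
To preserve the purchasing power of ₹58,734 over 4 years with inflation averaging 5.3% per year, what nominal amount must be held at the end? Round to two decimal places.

Cumulative price-level factor: (1+5.3%)^4 ≈ 1.2294573985.
The nominal amount required is ₹58,734 scaled up by that factor.

₹72,210.95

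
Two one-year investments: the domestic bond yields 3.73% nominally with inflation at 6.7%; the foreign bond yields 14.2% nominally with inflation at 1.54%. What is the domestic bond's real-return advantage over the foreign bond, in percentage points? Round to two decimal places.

-15.25

The domestic bond real return: 1.0373/1.067 − 1 = -2.784%.
The foreign bond real return: 1.142/1.0154 − 1 = 12.468%.
Difference: -2.784 − 12.468 = -15.252 pp.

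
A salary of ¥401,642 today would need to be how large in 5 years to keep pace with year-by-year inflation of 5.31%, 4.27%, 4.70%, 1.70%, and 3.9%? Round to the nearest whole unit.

Cumulative price-level factor: 1.0531 × 1.0427 × 1.0470 × 1.0170 × 1.039 ≈ 1.2148206580.
Multiplying ¥401,642 by the price-level factor gives the future nominal sum.

¥487,923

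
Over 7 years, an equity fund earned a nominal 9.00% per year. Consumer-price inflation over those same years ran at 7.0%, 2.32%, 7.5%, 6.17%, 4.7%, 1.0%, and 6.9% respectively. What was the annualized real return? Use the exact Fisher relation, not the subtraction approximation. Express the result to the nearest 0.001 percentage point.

Cumulative inflation factor: 1.070 × 1.0232 × 1.075 × 1.0617 × 1.047 × 1.010 × 1.069 ≈ 1.41254.
Nominal growth factor: 1.82804. Real growth factor = 1.82804 / 1.41254 ≈ 1.29415.
Annualized: 1.29415^(1/7) − 1 ≈ 0.03752.

3.752%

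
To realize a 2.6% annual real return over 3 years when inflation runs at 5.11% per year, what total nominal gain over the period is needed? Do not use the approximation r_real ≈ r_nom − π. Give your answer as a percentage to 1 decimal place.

25.4%

Required annual nominal rate: (1+2.6%)(1+5.11%) − 1 = 7.84286%.
Cumulative over 3 years: (1 + 0.0784286)^3 − 1 ≈ 0.25422.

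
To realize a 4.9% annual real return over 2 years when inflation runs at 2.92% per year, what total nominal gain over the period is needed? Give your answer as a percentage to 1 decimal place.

16.6%

Required annual nominal rate: (1+4.9%)(1+2.92%) − 1 = 7.96308%.
Cumulative over 2 years: (1 + 0.0796308)^2 − 1 ≈ 0.16560.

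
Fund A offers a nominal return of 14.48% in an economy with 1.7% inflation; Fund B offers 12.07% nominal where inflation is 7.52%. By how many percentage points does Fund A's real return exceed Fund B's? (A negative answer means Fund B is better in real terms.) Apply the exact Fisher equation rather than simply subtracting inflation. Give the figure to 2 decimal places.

Fund A real return: 1.1448/1.017 − 1 = 12.566%.
Fund B real return: 1.1207/1.0752 − 1 = 4.232%.
Difference: 12.566 − 4.232 = 8.334 pp.

8.33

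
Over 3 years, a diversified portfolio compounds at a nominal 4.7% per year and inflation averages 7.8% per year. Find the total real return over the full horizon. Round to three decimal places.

The annual real rate is (1+4.7%)/(1+7.8%) − 1 = -2.8757%.
Compounded over 3 years: (1 + -0.028757)^3 − 1 ≈ -0.08381.

-8.381%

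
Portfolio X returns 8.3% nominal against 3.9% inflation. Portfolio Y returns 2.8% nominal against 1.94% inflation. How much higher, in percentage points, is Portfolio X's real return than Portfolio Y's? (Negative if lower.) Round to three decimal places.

3.391

Portfolio X real return: 1.083/1.039 − 1 = 4.2348%.
Portfolio Y real return: 1.028/1.0194 − 1 = 0.8436%.
Difference: 4.2348 − 0.8436 = 3.3912 pp.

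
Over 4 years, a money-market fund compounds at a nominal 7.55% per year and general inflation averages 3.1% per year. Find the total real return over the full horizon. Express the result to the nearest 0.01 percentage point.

18.42%

The annual real rate is (1+7.55%)/(1+3.1%) − 1 = 4.3162%.
Compounded over 4 years: (1 + 0.043162)^4 − 1 ≈ 0.18415.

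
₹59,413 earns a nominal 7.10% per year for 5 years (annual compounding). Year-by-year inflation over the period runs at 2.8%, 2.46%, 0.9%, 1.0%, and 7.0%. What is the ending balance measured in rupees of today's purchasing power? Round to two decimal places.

Nominal value at maturity: ₹59,413 × (1 + 7.10%)^5 ≈ ₹83,719.93.
Price-level factor over 5 years: 1.028 × 1.0246 × 1.009 × 1.010 × 1.070 ≈ 1.1485338090.
Dividing the nominal maturity value by the price-level factor gives the value in today's money.

₹72,892.87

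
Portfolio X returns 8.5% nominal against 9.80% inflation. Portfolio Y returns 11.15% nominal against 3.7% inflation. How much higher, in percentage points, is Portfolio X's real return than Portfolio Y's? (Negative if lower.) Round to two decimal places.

Portfolio X real return: 1.085/1.0980 − 1 = -1.184%.
Portfolio Y real return: 1.1115/1.037 − 1 = 7.184%.
Difference: -1.184 − 7.184 = -8.368 pp.

-8.37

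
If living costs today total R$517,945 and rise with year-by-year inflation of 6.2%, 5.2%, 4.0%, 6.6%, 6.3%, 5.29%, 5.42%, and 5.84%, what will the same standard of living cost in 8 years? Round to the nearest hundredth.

R$801,138.64

Cumulative price-level factor: 1.062 × 1.052 × 1.040 × 1.066 × 1.063 × 1.0529 × 1.0542 × 1.0584 ≈ 1.5467639225.
Multiplying R$517,945 by the price-level factor gives the future nominal sum.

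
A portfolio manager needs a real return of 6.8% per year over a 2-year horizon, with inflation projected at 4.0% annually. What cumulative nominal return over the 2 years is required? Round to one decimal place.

23.4%

Required annual nominal rate: (1+6.8%)(1+4.0%) − 1 = 11.072%.
Cumulative over 2 years: (1 + 0.11072)^2 − 1 ≈ 0.23370.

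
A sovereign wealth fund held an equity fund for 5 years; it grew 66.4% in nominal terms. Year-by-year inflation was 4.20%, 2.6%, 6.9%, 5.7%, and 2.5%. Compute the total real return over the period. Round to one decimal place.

34.4%

Cumulative inflation factor: 1.0420 × 1.026 × 1.069 × 1.057 × 1.025 ≈ 1.23820.
Nominal growth factor: 1.66400. Real growth factor = 1.66400 / 1.23820 ≈ 1.34388.
Total real return ≈ 34.3884%.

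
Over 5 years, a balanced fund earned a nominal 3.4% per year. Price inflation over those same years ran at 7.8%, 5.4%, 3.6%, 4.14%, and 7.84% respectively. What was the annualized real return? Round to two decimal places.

Cumulative inflation factor: 1.078 × 1.054 × 1.036 × 1.0414 × 1.0784 ≈ 1.32195.
Nominal growth factor: 1.18196. Real growth factor = 1.18196 / 1.32195 ≈ 0.89410.
Annualized: 0.89410^(1/5) − 1 ≈ -0.02214.

-2.21%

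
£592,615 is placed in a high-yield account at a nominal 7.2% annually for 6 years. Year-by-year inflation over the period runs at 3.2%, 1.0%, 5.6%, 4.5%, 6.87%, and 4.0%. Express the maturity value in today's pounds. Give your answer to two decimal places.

Nominal value at maturity: £592,615 × (1 + 7.2%)^6 ≈ £899,376.12.
Price-level factor over 6 years: 1.032 × 1.010 × 1.056 × 1.045 × 1.0687 × 1.040 ≈ 1.2784107927.
The maturity value deflated by that factor is the answer in today's purchasing power.

£703,511.05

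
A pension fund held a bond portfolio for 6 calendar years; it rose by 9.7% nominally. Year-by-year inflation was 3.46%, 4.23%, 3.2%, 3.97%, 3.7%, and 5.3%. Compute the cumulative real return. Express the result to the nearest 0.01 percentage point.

-13.17%

Cumulative inflation factor: 1.0346 × 1.0423 × 1.032 × 1.0397 × 1.037 × 1.053 ≈ 1.26346.
Nominal growth factor: 1.09700. Real growth factor = 1.09700 / 1.26346 ≈ 0.86825.
Total real return ≈ -13.1746%.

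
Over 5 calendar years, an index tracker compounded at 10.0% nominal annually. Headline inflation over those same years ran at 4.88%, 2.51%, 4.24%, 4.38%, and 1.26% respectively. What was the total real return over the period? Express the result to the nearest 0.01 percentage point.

35.96%

Cumulative inflation factor: 1.0488 × 1.0251 × 1.0424 × 1.0438 × 1.0126 ≈ 1.18454.
Nominal growth factor: 1.61051. Real growth factor = 1.61051 / 1.18454 ≈ 1.35961.
Total real return ≈ 35.9612%.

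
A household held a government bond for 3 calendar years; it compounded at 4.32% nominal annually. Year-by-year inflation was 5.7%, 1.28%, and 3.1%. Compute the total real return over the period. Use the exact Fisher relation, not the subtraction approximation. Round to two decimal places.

Cumulative inflation factor: 1.057 × 1.0128 × 1.031 ≈ 1.10372.
Nominal growth factor: 1.13528. Real growth factor = 1.13528 / 1.10372 ≈ 1.02860.
Total real return ≈ 2.8597%.

2.86%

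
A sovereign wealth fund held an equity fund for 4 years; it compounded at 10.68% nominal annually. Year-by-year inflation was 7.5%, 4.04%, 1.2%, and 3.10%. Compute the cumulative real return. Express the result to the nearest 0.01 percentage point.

Cumulative inflation factor: 1.075 × 1.0404 × 1.012 × 1.0310 ≈ 1.16694.
Nominal growth factor: 1.50064. Real growth factor = 1.50064 / 1.16694 ≈ 1.28596.
Total real return ≈ 28.5963%.

28.60%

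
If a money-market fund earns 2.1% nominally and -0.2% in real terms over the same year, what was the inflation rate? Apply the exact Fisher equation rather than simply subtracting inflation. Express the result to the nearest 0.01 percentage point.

2.30%

From (1+r_nom) = (1+r_real)(1+π), we get 1+π = (1 + 2.1%)/(1 − 0.2%) = 1.021/0.998 ≈ 1.02305.
So π ≈ 2.3046%.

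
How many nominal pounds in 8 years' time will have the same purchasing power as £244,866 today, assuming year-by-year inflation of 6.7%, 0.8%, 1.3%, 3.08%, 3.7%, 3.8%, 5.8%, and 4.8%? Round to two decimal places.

£328,216.46

Cumulative price-level factor: 1.067 × 1.008 × 1.013 × 1.0308 × 1.037 × 1.038 × 1.058 × 1.048 ≈ 1.3403921231.
Multiplying £244,866 by the price-level factor gives the future nominal sum.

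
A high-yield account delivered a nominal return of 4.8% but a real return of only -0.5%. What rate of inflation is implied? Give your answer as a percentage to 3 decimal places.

From (1+r_nom) = (1+r_real)(1+π), we get 1+π = (1 + 4.8%)/(1 − 0.5%) = 1.048/0.995 ≈ 1.05327.
So π ≈ 5.3266%.

5.327%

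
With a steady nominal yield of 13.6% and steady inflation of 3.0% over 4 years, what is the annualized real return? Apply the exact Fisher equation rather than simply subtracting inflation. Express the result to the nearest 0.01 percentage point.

With constant rates the annual real return is the same each year: (1+13.6%)/(1+3.0%) − 1 = 0.10291.

10.29%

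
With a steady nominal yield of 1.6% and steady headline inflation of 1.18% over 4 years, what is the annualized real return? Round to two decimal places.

0.42%

With constant rates the annual real return is the same each year: (1+1.6%)/(1+1.18%) − 1 = 0.00415.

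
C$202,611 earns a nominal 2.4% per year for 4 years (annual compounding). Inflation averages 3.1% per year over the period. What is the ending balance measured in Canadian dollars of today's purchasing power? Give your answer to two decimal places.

C$197,164.26

Nominal value at maturity: C$202,611 × (1 + 2.4%)^4 ≈ C$222,773.15.
Price-level factor over 4 years: (1 + 3.1%)^4 ≈ 1.1298860875.
Dividing the nominal maturity value by the price-level factor gives the value in today's money.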